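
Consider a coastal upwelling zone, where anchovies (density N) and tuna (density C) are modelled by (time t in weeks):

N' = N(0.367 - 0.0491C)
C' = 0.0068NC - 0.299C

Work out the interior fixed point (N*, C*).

Set dC/dt = 0 with C > 0: 0.0068N - 0.299 = 0, so N* = 0.299/0.0068 = 44.
Set dN/dt = 0 with N > 0: 0.367 - 0.0491C = 0, so C* = 0.367/0.0491 = 7.47.

N* ≈ 44, C* ≈ 7.47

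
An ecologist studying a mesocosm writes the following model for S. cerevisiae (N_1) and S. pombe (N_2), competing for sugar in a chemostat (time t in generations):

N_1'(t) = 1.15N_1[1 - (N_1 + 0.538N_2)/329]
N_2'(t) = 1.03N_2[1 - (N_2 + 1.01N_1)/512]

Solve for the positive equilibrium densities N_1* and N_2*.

N_1* ≈ 117, N_2* ≈ 394

Setting both brackets to zero gives the nullclines N_1 + 0.538N_2 = 329 and 1.01N_1 + N_2 = 512.
Substituting N_2 = 512 - 1.01N_1 into the first: N_1(1 - 0.538·1.01) = 329 - 0.538·512.
So N_1* = 53.5/0.457 = 117, and then N_2* = 512 - 1.01·117 = 394.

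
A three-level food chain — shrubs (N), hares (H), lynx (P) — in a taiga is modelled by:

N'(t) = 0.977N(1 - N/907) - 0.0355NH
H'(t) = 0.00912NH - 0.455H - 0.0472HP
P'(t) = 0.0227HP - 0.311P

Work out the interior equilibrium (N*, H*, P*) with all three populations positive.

N* ≈ 455, H* ≈ 13.7, P* ≈ 78.4

From dP/dt = 0: 0.0227H* = 0.311, so H* = 13.7.
From dN/dt = 0: 0.977(1 - N*/907) = 0.0355·13.7, giving N* = 907·(1 - 0.498) = 455.
From dH/dt = 0: 0.00912·455 - 0.455 = 0.0472P*, so P* = 3.7/0.0472 = 78.4.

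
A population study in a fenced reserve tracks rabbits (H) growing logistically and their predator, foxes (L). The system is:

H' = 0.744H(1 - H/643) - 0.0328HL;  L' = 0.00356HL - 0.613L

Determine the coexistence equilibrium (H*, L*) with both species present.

From dL/dt = 0 with L > 0: 0.00356H* = 0.613, so H* = 172.
Substitute into dH/dt = 0: 0.744(1 - 172/643) = 0.0328L*.
The bracket is 0.732, giving L* = 0.545/0.0328 = 16.6.

H* ≈ 172, L* ≈ 16.6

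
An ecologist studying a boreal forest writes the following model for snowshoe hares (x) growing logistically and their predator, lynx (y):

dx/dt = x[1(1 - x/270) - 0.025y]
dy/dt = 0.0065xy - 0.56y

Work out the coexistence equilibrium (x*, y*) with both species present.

From dy/dt = 0 with y > 0: 0.0065x* = 0.56, so x* = 86.2.
Substitute into dx/dt = 0: 1(1 - 86.2/270) = 0.025y*.
The bracket is 0.681, giving y* = 0.681/0.025 = 27.2.

x* ≈ 86.2, y* ≈ 27.2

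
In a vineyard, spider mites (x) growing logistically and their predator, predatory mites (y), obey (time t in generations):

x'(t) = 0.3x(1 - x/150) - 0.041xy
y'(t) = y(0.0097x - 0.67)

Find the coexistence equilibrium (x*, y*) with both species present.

x* ≈ 69.1, y* ≈ 3.95

From dy/dt = 0 with y > 0: 0.0097x* = 0.67, so x* = 69.1.
Substitute into dx/dt = 0: 0.3(1 - 69.1/150) = 0.041y*.
The bracket is 0.54, giving y* = 0.162/0.041 = 3.95.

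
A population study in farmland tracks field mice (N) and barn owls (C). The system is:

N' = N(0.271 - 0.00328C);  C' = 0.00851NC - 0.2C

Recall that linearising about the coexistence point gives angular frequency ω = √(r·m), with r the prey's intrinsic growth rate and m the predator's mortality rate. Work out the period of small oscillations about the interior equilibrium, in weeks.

Here r = 0.271 and m = 0.2, so r·m = 0.0542.
ω = √0.0542 = 0.233 per week, hence T = 2π/ω ≈ 27 weeks.

T ≈ 27 weeks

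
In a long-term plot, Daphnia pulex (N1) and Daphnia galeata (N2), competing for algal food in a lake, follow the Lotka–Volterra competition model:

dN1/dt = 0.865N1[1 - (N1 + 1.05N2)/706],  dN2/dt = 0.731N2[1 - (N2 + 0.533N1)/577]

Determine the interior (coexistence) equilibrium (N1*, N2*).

N1* ≈ 227, N2* ≈ 456

Setting both brackets to zero gives the nullclines N1 + 1.05N2 = 706 and 0.533N1 + N2 = 577.
Substituting N2 = 577 - 0.533N1 into the first: N1(1 - 1.05·0.533) = 706 - 1.05·577.
So N1* = 100/0.44 = 227, and then N2* = 577 - 0.533·227 = 456.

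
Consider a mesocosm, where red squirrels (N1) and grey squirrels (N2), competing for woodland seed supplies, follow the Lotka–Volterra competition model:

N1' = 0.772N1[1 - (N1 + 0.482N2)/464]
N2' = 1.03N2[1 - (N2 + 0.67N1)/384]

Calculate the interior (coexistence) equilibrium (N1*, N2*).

Setting both brackets to zero gives the nullclines N1 + 0.482N2 = 464 and 0.67N1 + N2 = 384.
Substituting N2 = 384 - 0.67N1 into the first: N1(1 - 0.482·0.67) = 464 - 0.482·384.
So N1* = 279/0.677 = 412, and then N2* = 384 - 0.67·412 = 108.

N1* ≈ 412, N2* ≈ 108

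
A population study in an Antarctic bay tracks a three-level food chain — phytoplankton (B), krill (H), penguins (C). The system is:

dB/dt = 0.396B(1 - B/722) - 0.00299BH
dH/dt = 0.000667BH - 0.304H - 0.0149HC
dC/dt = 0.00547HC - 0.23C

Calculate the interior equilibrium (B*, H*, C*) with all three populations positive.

B* ≈ 493, H* ≈ 42, C* ≈ 1.66

From dC/dt = 0: 0.00547H* = 0.23, so H* = 42.
From dB/dt = 0: 0.396(1 - B*/722) = 0.00299·42, giving B* = 722·(1 - 0.317) = 493.
From dH/dt = 0: 0.000667·493 - 0.304 = 0.0149C*, so C* = 0.0247/0.0149 = 1.66.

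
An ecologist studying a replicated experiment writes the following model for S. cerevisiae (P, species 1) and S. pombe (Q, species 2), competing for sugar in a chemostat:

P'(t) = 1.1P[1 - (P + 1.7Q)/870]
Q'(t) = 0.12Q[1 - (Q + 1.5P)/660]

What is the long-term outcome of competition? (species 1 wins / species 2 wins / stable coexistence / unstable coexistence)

Compare the nullcline intercepts: K1/α12 = 870/1.7 = 512 < K2 = 660; K2/α21 = 660/1.5 = 440 < K1 = 870.
Since both are reversed, neither can invade when rare; the interior point is a saddle.

unstable coexistence (outcome depends on initial conditions)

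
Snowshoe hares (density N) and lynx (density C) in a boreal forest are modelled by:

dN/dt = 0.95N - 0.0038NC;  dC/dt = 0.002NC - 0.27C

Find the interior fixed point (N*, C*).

N* ≈ 135, C* ≈ 250

Set dC/dt = 0 with C > 0: 0.002N - 0.27 = 0, so N* = 0.27/0.002 = 135.
Set dN/dt = 0 with N > 0: 0.95 - 0.0038C = 0, so C* = 0.95/0.0038 = 250.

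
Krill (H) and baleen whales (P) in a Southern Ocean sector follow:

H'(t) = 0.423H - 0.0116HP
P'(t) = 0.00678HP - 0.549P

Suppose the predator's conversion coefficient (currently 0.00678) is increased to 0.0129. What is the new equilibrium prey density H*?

At the interior fixed point, setting dP/dt = 0 with P > 0 fixes H* = (predator death rate)/(HP coefficient) — independent of the other coefficients.
With the change, H* = 0.549/0.0129 = 42.6; it falls from 81.

H* ≈ 42.6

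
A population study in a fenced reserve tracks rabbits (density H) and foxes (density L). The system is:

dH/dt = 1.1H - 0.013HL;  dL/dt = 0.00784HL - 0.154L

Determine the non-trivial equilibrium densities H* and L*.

Set dL/dt = 0 with L > 0: 0.00784H - 0.154 = 0, so H* = 0.154/0.00784 = 19.6.
Set dH/dt = 0 with H > 0: 1.1 - 0.013L = 0, so L* = 1.1/0.013 = 84.6.

H* ≈ 19.6, L* ≈ 84.6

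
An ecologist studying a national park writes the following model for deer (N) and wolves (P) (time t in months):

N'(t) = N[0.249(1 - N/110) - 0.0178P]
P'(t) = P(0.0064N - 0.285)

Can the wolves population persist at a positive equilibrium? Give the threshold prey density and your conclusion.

The predator equation gives dP/dt > 0 only when N > 0.285/0.0064 = 44.5.
Without the predator, N → K = 110. Since 110 > 44.5, the predator can invade and persist.

Threshold N = 44.5; K > 44.5, so yes, the predator persists.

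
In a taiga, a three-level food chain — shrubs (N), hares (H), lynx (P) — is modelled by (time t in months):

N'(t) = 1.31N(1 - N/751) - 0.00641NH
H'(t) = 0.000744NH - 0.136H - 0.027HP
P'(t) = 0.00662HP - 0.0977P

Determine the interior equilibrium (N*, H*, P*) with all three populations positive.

From dP/dt = 0: 0.00662H* = 0.0977, so H* = 14.8.
From dN/dt = 0: 1.31(1 - N*/751) = 0.00641·14.8, giving N* = 751·(1 - 0.0722) = 697.
From dH/dt = 0: 0.000744·697 - 0.136 = 0.027P*, so P* = 0.382/0.027 = 14.2.

N* ≈ 697, H* ≈ 14.8, P* ≈ 14.2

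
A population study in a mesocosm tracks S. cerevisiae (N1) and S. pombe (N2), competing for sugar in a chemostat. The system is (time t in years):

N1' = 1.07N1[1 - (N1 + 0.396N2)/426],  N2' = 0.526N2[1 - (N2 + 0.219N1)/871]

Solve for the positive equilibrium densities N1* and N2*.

N1* ≈ 88.8, N2* ≈ 852

Setting both brackets to zero gives the nullclines N1 + 0.396N2 = 426 and 0.219N1 + N2 = 871.
Substituting N2 = 871 - 0.219N1 into the first: N1(1 - 0.396·0.219) = 426 - 0.396·871.
So N1* = 81.1/0.913 = 88.8, and then N2* = 871 - 0.219·88.8 = 852.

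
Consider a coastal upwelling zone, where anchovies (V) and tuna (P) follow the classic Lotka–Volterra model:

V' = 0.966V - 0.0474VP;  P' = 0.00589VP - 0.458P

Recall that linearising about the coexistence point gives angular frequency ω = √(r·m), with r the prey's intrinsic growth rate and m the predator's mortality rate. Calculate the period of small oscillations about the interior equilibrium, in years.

T ≈ 9.45 years

Here r = 0.966 and m = 0.458, so r·m = 0.442.
ω = √0.442 = 0.665 per year, hence T = 2π/ω ≈ 9.45 years.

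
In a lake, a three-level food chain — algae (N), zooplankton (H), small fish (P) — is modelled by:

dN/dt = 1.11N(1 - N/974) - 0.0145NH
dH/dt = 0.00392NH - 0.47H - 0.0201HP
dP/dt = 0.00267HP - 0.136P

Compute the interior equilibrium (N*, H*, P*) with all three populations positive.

From dP/dt = 0: 0.00267H* = 0.136, so H* = 50.9.
From dN/dt = 0: 1.11(1 - N*/974) = 0.0145·50.9, giving N* = 974·(1 - 0.665) = 326.
From dH/dt = 0: 0.00392·326 - 0.47 = 0.0201P*, so P* = 0.808/0.0201 = 40.2.

N* ≈ 326, H* ≈ 50.9, P* ≈ 40.2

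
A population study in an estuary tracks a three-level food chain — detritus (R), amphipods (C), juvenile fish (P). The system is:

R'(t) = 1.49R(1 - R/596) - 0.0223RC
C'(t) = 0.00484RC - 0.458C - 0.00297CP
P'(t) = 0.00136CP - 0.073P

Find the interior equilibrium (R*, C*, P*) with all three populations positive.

From dP/dt = 0: 0.00136C* = 0.073, so C* = 53.7.
From dR/dt = 0: 1.49(1 - R*/596) = 0.0223·53.7, giving R* = 596·(1 - 0.803) = 117.
From dC/dt = 0: 0.00484·117 - 0.458 = 0.00297P*, so P* = 0.109/0.00297 = 36.8.

R* ≈ 117, C* ≈ 53.7, P* ≈ 36.8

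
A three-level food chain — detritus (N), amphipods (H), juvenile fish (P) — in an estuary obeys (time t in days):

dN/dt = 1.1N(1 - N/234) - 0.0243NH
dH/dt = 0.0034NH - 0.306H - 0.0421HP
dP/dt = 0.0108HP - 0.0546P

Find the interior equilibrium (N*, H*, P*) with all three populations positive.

From dP/dt = 0: 0.0108H* = 0.0546, so H* = 5.06.
From dN/dt = 0: 1.1(1 - N*/234) = 0.0243·5.06, giving N* = 234·(1 - 0.112) = 208.
From dH/dt = 0: 0.0034·208 - 0.306 = 0.0421P*, so P* = 0.401/0.0421 = 9.52.

N* ≈ 208, H* ≈ 5.06, P* ≈ 9.52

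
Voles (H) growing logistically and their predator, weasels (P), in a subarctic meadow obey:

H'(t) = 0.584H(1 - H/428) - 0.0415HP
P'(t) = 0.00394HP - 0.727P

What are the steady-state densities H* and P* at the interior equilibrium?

H* ≈ 185, P* ≈ 8.01

From dP/dt = 0 with P > 0: 0.00394H* = 0.727, so H* = 185.
Substitute into dH/dt = 0: 0.584(1 - 185/428) = 0.0415P*.
The bracket is 0.569, giving P* = 0.332/0.0415 = 8.01.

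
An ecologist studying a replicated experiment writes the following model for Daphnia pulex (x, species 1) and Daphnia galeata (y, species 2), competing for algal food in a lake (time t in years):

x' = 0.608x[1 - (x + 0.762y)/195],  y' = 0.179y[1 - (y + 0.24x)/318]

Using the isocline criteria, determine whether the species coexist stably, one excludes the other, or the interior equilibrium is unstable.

species 2 excludes species 1

Compare the nullcline intercepts: K1/α12 = 195/0.762 = 256 < K2 = 318; K2/α21 = 318/0.24 = 1320 > K1 = 195.
Since the inequalities point opposite ways, species 2 can invade but species 1 cannot.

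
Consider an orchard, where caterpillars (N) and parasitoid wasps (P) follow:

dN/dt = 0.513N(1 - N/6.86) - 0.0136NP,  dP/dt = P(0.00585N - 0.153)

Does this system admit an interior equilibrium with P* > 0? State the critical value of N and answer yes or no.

The predator equation gives dP/dt > 0 only when N > 0.153/0.00585 = 26.2.
Without the predator, N → K = 6.86. Since 6.86 < 26.2, the predator cannot invade.

Threshold N = 26.2; K < 26.2, so no, the predator goes extinct.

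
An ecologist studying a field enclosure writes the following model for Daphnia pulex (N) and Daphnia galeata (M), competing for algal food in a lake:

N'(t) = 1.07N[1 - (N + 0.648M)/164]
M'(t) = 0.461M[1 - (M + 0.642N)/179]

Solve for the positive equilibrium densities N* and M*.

Setting both brackets to zero gives the nullclines N + 0.648M = 164 and 0.642N + M = 179.
Substituting M = 179 - 0.642N into the first: N(1 - 0.648·0.642) = 164 - 0.648·179.
So N* = 48/0.584 = 82.2, and then M* = 179 - 0.642·82.2 = 126.

N* ≈ 82.2, M* ≈ 126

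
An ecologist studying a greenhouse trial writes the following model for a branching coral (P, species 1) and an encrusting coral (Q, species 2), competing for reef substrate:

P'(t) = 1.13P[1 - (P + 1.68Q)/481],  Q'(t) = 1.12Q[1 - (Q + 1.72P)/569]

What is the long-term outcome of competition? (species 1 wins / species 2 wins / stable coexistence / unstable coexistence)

Compare the nullcline intercepts: K1/α12 = 481/1.68 = 286 < K2 = 569; K2/α21 = 569/1.72 = 331 < K1 = 481.
Since both are reversed, neither can invade when rare; the interior point is a saddle.

unstable coexistence (outcome depends on initial conditions)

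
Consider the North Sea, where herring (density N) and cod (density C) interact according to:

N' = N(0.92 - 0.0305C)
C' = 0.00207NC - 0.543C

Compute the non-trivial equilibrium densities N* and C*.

N* ≈ 262, C* ≈ 30.2

Set dC/dt = 0 with C > 0: 0.00207N - 0.543 = 0, so N* = 0.543/0.00207 = 262.
Set dN/dt = 0 with N > 0: 0.92 - 0.0305C = 0, so C* = 0.92/0.0305 = 30.2.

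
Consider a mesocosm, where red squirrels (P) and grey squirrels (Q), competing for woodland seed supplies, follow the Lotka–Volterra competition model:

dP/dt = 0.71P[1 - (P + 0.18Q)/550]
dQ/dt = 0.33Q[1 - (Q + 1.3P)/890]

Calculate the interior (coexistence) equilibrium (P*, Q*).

P* ≈ 509, Q* ≈ 228

Setting both brackets to zero gives the nullclines P + 0.18Q = 550 and 1.3P + Q = 890.
Substituting Q = 890 - 1.3P into the first: P(1 - 0.18·1.3) = 550 - 0.18·890.
So P* = 390/0.766 = 509, and then Q* = 890 - 1.3·509 = 228.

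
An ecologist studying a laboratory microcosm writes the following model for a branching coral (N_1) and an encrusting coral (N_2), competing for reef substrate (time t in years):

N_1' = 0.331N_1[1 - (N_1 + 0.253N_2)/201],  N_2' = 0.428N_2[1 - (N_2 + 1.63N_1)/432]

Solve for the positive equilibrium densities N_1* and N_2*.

N_1* ≈ 156, N_2* ≈ 178

Setting both brackets to zero gives the nullclines N_1 + 0.253N_2 = 201 and 1.63N_1 + N_2 = 432.
Substituting N_2 = 432 - 1.63N_1 into the first: N_1(1 - 0.253·1.63) = 201 - 0.253·432.
So N_1* = 91.7/0.588 = 156, and then N_2* = 432 - 1.63·156 = 178.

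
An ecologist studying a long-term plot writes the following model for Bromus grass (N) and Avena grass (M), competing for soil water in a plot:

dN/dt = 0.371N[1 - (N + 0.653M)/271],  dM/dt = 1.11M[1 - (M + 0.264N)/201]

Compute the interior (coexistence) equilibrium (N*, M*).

Setting both brackets to zero gives the nullclines N + 0.653M = 271 and 0.264N + M = 201.
Substituting M = 201 - 0.264N into the first: N(1 - 0.653·0.264) = 271 - 0.653·201.
So N* = 140/0.828 = 169, and then M* = 201 - 0.264·169 = 156.

N* ≈ 169, M* ≈ 156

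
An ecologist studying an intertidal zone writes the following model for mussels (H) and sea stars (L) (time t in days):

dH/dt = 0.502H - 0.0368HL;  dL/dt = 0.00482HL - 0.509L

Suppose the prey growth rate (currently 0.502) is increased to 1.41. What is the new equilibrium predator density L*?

L* ≈ 38.3

At the interior fixed point, setting dH/dt = 0 with H > 0 fixes L* = (prey growth rate)/(HL coefficient) — independent of the other coefficients.
With the change, L* = 1.41/0.0368 = 38.3; it rises from 13.6.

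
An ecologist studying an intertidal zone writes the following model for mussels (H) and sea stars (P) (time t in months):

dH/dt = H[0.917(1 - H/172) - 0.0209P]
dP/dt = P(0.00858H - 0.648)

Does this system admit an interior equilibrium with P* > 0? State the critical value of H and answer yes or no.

The predator equation gives dP/dt > 0 only when H > 0.648/0.00858 = 75.5.
Without the predator, H → K = 172. Since 172 > 75.5, the predator can invade and persist.

Threshold H = 75.5; K > 75.5, so yes, the predator persists.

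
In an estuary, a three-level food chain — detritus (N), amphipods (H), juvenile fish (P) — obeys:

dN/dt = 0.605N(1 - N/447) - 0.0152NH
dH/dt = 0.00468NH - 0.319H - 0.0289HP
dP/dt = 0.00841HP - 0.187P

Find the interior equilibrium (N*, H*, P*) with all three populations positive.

N* ≈ 197, H* ≈ 22.2, P* ≈ 20.9

From dP/dt = 0: 0.00841H* = 0.187, so H* = 22.2.
From dN/dt = 0: 0.605(1 - N*/447) = 0.0152·22.2, giving N* = 447·(1 - 0.559) = 197.
From dH/dt = 0: 0.00468·197 - 0.319 = 0.0289P*, so P* = 0.604/0.0289 = 20.9.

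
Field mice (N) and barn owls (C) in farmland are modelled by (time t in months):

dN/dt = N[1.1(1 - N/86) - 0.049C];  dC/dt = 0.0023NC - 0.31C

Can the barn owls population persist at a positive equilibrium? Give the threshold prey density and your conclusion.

The predator equation gives dC/dt > 0 only when N > 0.31/0.0023 = 135.
Without the predator, N → K = 86. Since 86 < 135, the predator cannot invade.

Threshold N = 135; K < 135, so no, the predator goes extinct.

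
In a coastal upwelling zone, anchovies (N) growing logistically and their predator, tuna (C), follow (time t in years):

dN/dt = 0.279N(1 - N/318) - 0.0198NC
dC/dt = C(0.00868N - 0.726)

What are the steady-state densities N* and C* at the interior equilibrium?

From dC/dt = 0 with C > 0: 0.00868N* = 0.726, so N* = 83.6.
Substitute into dN/dt = 0: 0.279(1 - 83.6/318) = 0.0198C*.
The bracket is 0.737, giving C* = 0.206/0.0198 = 10.4.

N* ≈ 83.6, C* ≈ 10.4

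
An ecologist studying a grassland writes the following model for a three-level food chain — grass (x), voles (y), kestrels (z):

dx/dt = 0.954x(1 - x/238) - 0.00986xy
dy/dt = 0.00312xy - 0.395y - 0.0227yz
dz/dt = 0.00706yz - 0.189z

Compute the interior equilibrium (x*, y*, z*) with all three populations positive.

x* ≈ 172, y* ≈ 26.8, z* ≈ 6.26

From dz/dt = 0: 0.00706y* = 0.189, so y* = 26.8.
From dx/dt = 0: 0.954(1 - x*/238) = 0.00986·26.8, giving x* = 238·(1 - 0.277) = 172.
From dy/dt = 0: 0.00312·172 - 0.395 = 0.0227z*, so z* = 0.142/0.0227 = 6.26.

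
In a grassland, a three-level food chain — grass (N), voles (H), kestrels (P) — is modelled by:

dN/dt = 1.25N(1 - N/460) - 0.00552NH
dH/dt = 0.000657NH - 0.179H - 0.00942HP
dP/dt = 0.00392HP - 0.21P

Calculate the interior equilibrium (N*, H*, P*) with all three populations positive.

From dP/dt = 0: 0.00392H* = 0.21, so H* = 53.6.
From dN/dt = 0: 1.25(1 - N*/460) = 0.00552·53.6, giving N* = 460·(1 - 0.237) = 351.
From dH/dt = 0: 0.000657·351 - 0.179 = 0.00942P*, so P* = 0.0517/0.00942 = 5.49.

N* ≈ 351, H* ≈ 53.6, P* ≈ 5.49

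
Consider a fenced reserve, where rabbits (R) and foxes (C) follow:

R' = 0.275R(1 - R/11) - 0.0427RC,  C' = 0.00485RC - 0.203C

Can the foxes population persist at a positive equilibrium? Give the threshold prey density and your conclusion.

The predator equation gives dC/dt > 0 only when R > 0.203/0.00485 = 41.9.
Without the predator, R → K = 11. Since 11 < 41.9, the predator cannot invade.

Threshold R = 41.9; K < 41.9, so no, the predator goes extinct.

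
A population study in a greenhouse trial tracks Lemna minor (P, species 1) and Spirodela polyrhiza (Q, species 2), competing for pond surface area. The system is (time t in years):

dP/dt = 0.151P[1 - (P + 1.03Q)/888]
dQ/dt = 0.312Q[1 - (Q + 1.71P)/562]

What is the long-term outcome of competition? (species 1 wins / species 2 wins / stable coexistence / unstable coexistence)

Compare the nullcline intercepts: K1/α12 = 888/1.03 = 862 > K2 = 562; K2/α21 = 562/1.71 = 329 < K1 = 888.
Since the inequalities point opposite ways, species 1 can invade but species 2 cannot.

species 1 excludes species 2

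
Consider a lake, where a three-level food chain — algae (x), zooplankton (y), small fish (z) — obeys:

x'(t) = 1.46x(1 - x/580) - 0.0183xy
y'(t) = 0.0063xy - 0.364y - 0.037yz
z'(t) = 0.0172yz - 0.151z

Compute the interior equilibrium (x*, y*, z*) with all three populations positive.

From dz/dt = 0: 0.0172y* = 0.151, so y* = 8.78.
From dx/dt = 0: 1.46(1 - x*/580) = 0.0183·8.78, giving x* = 580·(1 - 0.11) = 516.
From dy/dt = 0: 0.0063·516 - 0.364 = 0.037z*, so z* = 2.89/0.037 = 78.1.

x* ≈ 516, y* ≈ 8.78, z* ≈ 78.1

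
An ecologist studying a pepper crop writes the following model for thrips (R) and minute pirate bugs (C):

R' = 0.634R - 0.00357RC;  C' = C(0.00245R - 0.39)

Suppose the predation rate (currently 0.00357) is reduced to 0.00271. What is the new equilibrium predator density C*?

At the interior fixed point, setting dR/dt = 0 with R > 0 fixes C* = (prey growth rate)/(RC coefficient) — independent of the other coefficients.
With the change, C* = 0.634/0.00271 = 234; it rises from 178.

C* ≈ 234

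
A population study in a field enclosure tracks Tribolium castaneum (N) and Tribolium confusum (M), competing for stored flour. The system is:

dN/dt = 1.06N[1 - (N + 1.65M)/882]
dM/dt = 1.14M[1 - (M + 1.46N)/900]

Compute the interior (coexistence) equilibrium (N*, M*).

N* ≈ 428, M* ≈ 275

Setting both brackets to zero gives the nullclines N + 1.65M = 882 and 1.46N + M = 900.
Substituting M = 900 - 1.46N into the first: N(1 - 1.65·1.46) = 882 - 1.65·900.
So N* = -603/-1.41 = 428, and then M* = 900 - 1.46·428 = 275.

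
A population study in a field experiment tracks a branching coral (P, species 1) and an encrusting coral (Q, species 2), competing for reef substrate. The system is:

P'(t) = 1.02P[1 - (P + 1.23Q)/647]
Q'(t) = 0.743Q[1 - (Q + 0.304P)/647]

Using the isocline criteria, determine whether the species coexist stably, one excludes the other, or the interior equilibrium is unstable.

species 2 excludes species 1

Compare the nullcline intercepts: K1/α12 = 647/1.23 = 526 < K2 = 647; K2/α21 = 647/0.304 = 2130 > K1 = 647.
Since the inequalities point opposite ways, species 2 can invade but species 1 cannot.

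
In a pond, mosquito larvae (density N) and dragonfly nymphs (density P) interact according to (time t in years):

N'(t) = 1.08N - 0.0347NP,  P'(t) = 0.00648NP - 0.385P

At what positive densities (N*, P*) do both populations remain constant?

N* ≈ 59.4, P* ≈ 31.1

Set dP/dt = 0 with P > 0: 0.00648N - 0.385 = 0, so N* = 0.385/0.00648 = 59.4.
Set dN/dt = 0 with N > 0: 1.08 - 0.0347P = 0, so P* = 1.08/0.0347 = 31.1.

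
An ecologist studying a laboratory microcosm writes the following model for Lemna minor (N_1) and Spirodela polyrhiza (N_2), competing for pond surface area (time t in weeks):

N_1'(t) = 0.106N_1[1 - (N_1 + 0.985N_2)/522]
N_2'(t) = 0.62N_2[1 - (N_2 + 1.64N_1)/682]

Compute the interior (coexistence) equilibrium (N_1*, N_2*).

Setting both brackets to zero gives the nullclines N_1 + 0.985N_2 = 522 and 1.64N_1 + N_2 = 682.
Substituting N_2 = 682 - 1.64N_1 into the first: N_1(1 - 0.985·1.64) = 522 - 0.985·682.
So N_1* = -150/-0.615 = 243, and then N_2* = 682 - 1.64·243 = 283.

N_1* ≈ 243, N_2* ≈ 283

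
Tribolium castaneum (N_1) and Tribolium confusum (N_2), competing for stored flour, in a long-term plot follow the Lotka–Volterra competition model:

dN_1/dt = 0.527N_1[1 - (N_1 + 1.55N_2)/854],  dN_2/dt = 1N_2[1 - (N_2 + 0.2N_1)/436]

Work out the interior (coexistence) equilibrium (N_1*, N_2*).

N_1* ≈ 258, N_2* ≈ 384

Setting both brackets to zero gives the nullclines N_1 + 1.55N_2 = 854 and 0.2N_1 + N_2 = 436.
Substituting N_2 = 436 - 0.2N_1 into the first: N_1(1 - 1.55·0.2) = 854 - 1.55·436.
So N_1* = 178/0.69 = 258, and then N_2* = 436 - 0.2·258 = 384.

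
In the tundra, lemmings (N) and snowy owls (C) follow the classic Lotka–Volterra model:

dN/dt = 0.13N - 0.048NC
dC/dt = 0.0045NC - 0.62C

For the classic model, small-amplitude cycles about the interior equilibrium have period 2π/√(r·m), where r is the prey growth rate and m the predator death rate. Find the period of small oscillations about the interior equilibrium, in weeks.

Here r = 0.13 and m = 0.62, so r·m = 0.0806.
ω = √0.0806 = 0.284 per week, hence T = 2π/ω ≈ 22.1 weeks.

T ≈ 22.1 weeks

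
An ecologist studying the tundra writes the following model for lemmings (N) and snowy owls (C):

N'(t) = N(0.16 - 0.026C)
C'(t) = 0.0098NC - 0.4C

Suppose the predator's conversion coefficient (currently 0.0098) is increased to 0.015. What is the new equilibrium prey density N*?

N* ≈ 26.7

At the interior fixed point, setting dC/dt = 0 with C > 0 fixes N* = (predator death rate)/(NC coefficient) — independent of the other coefficients.
With the change, N* = 0.4/0.015 = 26.7; it falls from 40.8.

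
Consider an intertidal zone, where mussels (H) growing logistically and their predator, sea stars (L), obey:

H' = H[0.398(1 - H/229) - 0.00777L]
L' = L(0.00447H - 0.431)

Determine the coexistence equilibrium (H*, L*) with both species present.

From dL/dt = 0 with L > 0: 0.00447H* = 0.431, so H* = 96.4.
Substitute into dH/dt = 0: 0.398(1 - 96.4/229) = 0.00777L*.
The bracket is 0.579, giving L* = 0.23/0.00777 = 29.7.

H* ≈ 96.4, L* ≈ 29.7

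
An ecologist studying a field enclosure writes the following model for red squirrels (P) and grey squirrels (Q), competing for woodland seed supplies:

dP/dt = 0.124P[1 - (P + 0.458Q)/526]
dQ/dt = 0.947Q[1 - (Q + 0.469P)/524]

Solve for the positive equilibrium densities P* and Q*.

P* ≈ 364, Q* ≈ 353

Setting both brackets to zero gives the nullclines P + 0.458Q = 526 and 0.469P + Q = 524.
Substituting Q = 524 - 0.469P into the first: P(1 - 0.458·0.469) = 526 - 0.458·524.
So P* = 286/0.785 = 364, and then Q* = 524 - 0.469·364 = 353.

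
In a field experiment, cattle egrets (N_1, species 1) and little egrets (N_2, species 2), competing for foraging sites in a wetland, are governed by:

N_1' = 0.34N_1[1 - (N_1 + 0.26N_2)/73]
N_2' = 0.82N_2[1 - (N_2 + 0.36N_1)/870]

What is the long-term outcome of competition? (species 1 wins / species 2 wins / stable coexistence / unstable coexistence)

species 2 excludes species 1

Compare the nullcline intercepts: K1/α12 = 73/0.26 = 281 < K2 = 870; K2/α21 = 870/0.36 = 2420 > K1 = 73.
Since the inequalities point opposite ways, species 2 can invade but species 1 cannot.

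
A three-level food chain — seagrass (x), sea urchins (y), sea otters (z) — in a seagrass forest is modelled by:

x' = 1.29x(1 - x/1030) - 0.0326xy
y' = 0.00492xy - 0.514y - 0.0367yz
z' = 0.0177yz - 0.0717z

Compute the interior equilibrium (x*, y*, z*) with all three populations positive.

From dz/dt = 0: 0.0177y* = 0.0717, so y* = 4.05.
From dx/dt = 0: 1.29(1 - x*/1030) = 0.0326·4.05, giving x* = 1030·(1 - 0.102) = 925.
From dy/dt = 0: 0.00492·925 - 0.514 = 0.0367z*, so z* = 4.03/0.0367 = 110.

x* ≈ 925, y* ≈ 4.05, z* ≈ 110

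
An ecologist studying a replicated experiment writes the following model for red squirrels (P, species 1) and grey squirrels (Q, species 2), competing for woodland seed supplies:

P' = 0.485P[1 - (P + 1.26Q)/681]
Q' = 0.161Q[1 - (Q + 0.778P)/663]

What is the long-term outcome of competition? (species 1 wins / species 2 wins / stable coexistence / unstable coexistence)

Compare the nullcline intercepts: K1/α12 = 681/1.26 = 540 < K2 = 663; K2/α21 = 663/0.778 = 852 > K1 = 681.
Since the inequalities point opposite ways, species 2 can invade but species 1 cannot.

species 2 excludes species 1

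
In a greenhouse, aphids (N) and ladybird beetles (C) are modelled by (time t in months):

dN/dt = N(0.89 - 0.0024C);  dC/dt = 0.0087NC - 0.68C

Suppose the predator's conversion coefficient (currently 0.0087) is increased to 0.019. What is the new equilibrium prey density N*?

At the interior fixed point, setting dC/dt = 0 with C > 0 fixes N* = (predator death rate)/(NC coefficient) — independent of the other coefficients.
With the change, N* = 0.68/0.019 = 35.8; it falls from 78.2.

N* ≈ 35.8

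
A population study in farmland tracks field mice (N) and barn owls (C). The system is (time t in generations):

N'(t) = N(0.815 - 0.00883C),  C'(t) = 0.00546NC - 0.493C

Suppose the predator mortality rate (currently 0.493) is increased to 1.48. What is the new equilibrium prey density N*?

At the interior fixed point, setting dC/dt = 0 with C > 0 fixes N* = (predator death rate)/(NC coefficient) — independent of the other coefficients.
With the change, N* = 1.48/0.00546 = 271; it rises from 90.3.

N* ≈ 271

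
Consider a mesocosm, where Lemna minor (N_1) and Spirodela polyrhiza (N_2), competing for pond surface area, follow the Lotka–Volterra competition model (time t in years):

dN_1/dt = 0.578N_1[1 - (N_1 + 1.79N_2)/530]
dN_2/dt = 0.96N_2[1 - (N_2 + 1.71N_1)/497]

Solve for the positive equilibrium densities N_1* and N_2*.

N_1* ≈ 175, N_2* ≈ 199

Setting both brackets to zero gives the nullclines N_1 + 1.79N_2 = 530 and 1.71N_1 + N_2 = 497.
Substituting N_2 = 497 - 1.71N_1 into the first: N_1(1 - 1.79·1.71) = 530 - 1.79·497.
So N_1* = -360/-2.06 = 175, and then N_2* = 497 - 1.71·175 = 199.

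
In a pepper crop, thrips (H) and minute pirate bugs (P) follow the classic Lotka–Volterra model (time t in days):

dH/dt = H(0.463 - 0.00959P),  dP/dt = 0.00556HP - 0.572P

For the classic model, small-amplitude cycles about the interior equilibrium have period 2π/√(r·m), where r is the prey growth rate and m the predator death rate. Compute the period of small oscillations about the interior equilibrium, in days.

T ≈ 12.2 days

Here r = 0.463 and m = 0.572, so r·m = 0.265.
ω = √0.265 = 0.515 per day, hence T = 2π/ω ≈ 12.2 days.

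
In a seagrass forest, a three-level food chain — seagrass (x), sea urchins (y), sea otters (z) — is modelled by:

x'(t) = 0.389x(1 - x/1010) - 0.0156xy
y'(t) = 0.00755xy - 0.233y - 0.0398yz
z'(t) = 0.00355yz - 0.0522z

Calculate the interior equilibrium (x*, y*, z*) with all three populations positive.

From dz/dt = 0: 0.00355y* = 0.0522, so y* = 14.7.
From dx/dt = 0: 0.389(1 - x*/1010) = 0.0156·14.7, giving x* = 1010·(1 - 0.59) = 414.
From dy/dt = 0: 0.00755·414 - 0.233 = 0.0398z*, so z* = 2.9/0.0398 = 72.8.

x* ≈ 414, y* ≈ 14.7, z* ≈ 72.8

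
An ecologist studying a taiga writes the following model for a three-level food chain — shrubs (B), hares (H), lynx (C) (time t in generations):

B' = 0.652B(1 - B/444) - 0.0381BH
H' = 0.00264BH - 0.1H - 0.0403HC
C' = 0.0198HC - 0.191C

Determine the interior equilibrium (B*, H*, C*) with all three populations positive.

B* ≈ 194, H* ≈ 9.65, C* ≈ 10.2

From dC/dt = 0: 0.0198H* = 0.191, so H* = 9.65.
From dB/dt = 0: 0.652(1 - B*/444) = 0.0381·9.65, giving B* = 444·(1 - 0.564) = 194.
From dH/dt = 0: 0.00264·194 - 0.1 = 0.0403C*, so C* = 0.411/0.0403 = 10.2.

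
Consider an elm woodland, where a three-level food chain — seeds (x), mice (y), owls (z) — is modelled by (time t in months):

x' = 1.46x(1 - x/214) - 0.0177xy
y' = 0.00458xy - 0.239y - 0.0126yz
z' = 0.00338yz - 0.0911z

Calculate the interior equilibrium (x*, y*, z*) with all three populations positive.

x* ≈ 144, y* ≈ 27, z* ≈ 33.4

From dz/dt = 0: 0.00338y* = 0.0911, so y* = 27.
From dx/dt = 0: 1.46(1 - x*/214) = 0.0177·27, giving x* = 214·(1 - 0.327) = 144.
From dy/dt = 0: 0.00458·144 - 0.239 = 0.0126z*, so z* = 0.421/0.0126 = 33.4.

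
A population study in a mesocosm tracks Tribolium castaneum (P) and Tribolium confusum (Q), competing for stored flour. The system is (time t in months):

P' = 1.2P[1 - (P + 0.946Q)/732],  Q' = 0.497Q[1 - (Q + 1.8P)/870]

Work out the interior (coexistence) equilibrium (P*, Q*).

Setting both brackets to zero gives the nullclines P + 0.946Q = 732 and 1.8P + Q = 870.
Substituting Q = 870 - 1.8P into the first: P(1 - 0.946·1.8) = 732 - 0.946·870.
So P* = -91/-0.703 = 130, and then Q* = 870 - 1.8·130 = 637.

P* ≈ 130, Q* ≈ 637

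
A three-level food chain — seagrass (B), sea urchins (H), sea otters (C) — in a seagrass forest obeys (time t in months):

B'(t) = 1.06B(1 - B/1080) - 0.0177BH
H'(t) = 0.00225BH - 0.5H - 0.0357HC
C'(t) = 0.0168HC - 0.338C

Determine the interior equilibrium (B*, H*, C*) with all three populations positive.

B* ≈ 717, H* ≈ 20.1, C* ≈ 31.2

From dC/dt = 0: 0.0168H* = 0.338, so H* = 20.1.
From dB/dt = 0: 1.06(1 - B*/1080) = 0.0177·20.1, giving B* = 1080·(1 - 0.336) = 717.
From dH/dt = 0: 0.00225·717 - 0.5 = 0.0357C*, so C* = 1.11/0.0357 = 31.2.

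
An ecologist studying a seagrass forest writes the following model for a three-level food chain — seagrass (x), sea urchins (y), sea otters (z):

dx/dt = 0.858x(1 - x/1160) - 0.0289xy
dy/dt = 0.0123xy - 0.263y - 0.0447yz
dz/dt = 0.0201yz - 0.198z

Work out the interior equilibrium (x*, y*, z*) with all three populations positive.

From dz/dt = 0: 0.0201y* = 0.198, so y* = 9.85.
From dx/dt = 0: 0.858(1 - x*/1160) = 0.0289·9.85, giving x* = 1160·(1 - 0.332) = 775.
From dy/dt = 0: 0.0123·775 - 0.263 = 0.0447z*, so z* = 9.27/0.0447 = 207.

x* ≈ 775, y* ≈ 9.85, z* ≈ 207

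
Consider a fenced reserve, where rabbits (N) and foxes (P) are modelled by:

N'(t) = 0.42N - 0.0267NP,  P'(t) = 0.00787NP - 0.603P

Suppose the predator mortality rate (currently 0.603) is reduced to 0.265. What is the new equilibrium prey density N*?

N* ≈ 33.7

At the interior fixed point, setting dP/dt = 0 with P > 0 fixes N* = (predator death rate)/(NP coefficient) — independent of the other coefficients.
With the change, N* = 0.265/0.00787 = 33.7; it falls from 76.6.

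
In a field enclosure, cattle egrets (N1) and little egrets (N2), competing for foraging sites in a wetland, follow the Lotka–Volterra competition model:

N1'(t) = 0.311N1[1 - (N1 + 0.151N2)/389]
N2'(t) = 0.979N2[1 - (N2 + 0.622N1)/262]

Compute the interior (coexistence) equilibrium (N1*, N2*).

Setting both brackets to zero gives the nullclines N1 + 0.151N2 = 389 and 0.622N1 + N2 = 262.
Substituting N2 = 262 - 0.622N1 into the first: N1(1 - 0.151·0.622) = 389 - 0.151·262.
So N1* = 349/0.906 = 386, and then N2* = 262 - 0.622·386 = 22.1.

N1* ≈ 386, N2* ≈ 22.1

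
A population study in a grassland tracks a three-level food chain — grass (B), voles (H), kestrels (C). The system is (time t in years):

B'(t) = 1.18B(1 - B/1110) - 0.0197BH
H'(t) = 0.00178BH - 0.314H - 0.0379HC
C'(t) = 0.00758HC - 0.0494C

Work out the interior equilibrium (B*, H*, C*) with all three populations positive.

B* ≈ 989, H* ≈ 6.52, C* ≈ 38.2

From dC/dt = 0: 0.00758H* = 0.0494, so H* = 6.52.
From dB/dt = 0: 1.18(1 - B*/1110) = 0.0197·6.52, giving B* = 1110·(1 - 0.109) = 989.
From dH/dt = 0: 0.00178·989 - 0.314 = 0.0379C*, so C* = 1.45/0.0379 = 38.2.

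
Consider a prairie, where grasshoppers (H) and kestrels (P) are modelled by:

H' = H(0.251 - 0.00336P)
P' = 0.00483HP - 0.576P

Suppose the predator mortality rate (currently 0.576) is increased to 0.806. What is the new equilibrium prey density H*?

H* ≈ 167

At the interior fixed point, setting dP/dt = 0 with P > 0 fixes H* = (predator death rate)/(HP coefficient) — independent of the other coefficients.
With the change, H* = 0.806/0.00483 = 167; it rises from 119.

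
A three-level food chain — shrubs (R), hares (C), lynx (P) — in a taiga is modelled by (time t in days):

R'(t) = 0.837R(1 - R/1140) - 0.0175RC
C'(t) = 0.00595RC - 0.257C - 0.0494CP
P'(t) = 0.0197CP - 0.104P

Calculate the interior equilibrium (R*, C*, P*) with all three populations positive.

R* ≈ 1010, C* ≈ 5.28, P* ≈ 117

From dP/dt = 0: 0.0197C* = 0.104, so C* = 5.28.
From dR/dt = 0: 0.837(1 - R*/1140) = 0.0175·5.28, giving R* = 1140·(1 - 0.11) = 1010.
From dC/dt = 0: 0.00595·1010 - 0.257 = 0.0494P*, so P* = 5.78/0.0494 = 117.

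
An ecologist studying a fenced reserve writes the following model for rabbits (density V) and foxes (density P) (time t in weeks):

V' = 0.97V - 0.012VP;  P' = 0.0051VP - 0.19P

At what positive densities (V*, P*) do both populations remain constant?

Set dP/dt = 0 with P > 0: 0.0051V - 0.19 = 0, so V* = 0.19/0.0051 = 37.3.
Set dV/dt = 0 with V > 0: 0.97 - 0.012P = 0, so P* = 0.97/0.012 = 80.8.

V* ≈ 37.3, P* ≈ 80.8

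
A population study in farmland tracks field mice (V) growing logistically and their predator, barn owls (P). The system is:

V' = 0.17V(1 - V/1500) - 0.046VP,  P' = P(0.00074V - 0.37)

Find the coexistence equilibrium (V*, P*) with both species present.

V* ≈ 500, P* ≈ 2.46

From dP/dt = 0 with P > 0: 0.00074V* = 0.37, so V* = 500.
Substitute into dV/dt = 0: 0.17(1 - 500/1500) = 0.046P*.
The bracket is 0.667, giving P* = 0.113/0.046 = 2.46.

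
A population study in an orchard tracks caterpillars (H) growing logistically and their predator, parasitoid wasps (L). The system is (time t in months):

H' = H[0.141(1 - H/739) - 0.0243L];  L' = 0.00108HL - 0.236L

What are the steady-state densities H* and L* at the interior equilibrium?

H* ≈ 219, L* ≈ 4.09

From dL/dt = 0 with L > 0: 0.00108H* = 0.236, so H* = 219.
Substitute into dH/dt = 0: 0.141(1 - 219/739) = 0.0243L*.
The bracket is 0.704, giving L* = 0.0993/0.0243 = 4.09.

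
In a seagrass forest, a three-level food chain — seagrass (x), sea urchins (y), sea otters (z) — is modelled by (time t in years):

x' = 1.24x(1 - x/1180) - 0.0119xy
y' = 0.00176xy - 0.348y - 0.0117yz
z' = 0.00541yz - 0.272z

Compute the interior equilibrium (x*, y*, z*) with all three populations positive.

From dz/dt = 0: 0.00541y* = 0.272, so y* = 50.3.
From dx/dt = 0: 1.24(1 - x*/1180) = 0.0119·50.3, giving x* = 1180·(1 - 0.482) = 611.
From dy/dt = 0: 0.00176·611 - 0.348 = 0.0117z*, so z* = 0.727/0.0117 = 62.1.

x* ≈ 611, y* ≈ 50.3, z* ≈ 62.1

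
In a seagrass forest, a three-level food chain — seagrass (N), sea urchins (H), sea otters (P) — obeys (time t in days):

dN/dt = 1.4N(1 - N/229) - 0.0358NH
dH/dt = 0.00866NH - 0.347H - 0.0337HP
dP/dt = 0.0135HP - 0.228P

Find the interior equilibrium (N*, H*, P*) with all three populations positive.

From dP/dt = 0: 0.0135H* = 0.228, so H* = 16.9.
From dN/dt = 0: 1.4(1 - N*/229) = 0.0358·16.9, giving N* = 229·(1 - 0.432) = 130.
From dH/dt = 0: 0.00866·130 - 0.347 = 0.0337P*, so P* = 0.78/0.0337 = 23.1.

N* ≈ 130, H* ≈ 16.9, P* ≈ 23.1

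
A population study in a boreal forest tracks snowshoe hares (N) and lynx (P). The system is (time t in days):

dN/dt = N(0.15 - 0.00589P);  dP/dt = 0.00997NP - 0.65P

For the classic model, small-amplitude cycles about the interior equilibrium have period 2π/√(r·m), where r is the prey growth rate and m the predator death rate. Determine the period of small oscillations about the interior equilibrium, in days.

T ≈ 20.1 days

Here r = 0.15 and m = 0.65, so r·m = 0.0975.
ω = √0.0975 = 0.312 per day, hence T = 2π/ω ≈ 20.1 days.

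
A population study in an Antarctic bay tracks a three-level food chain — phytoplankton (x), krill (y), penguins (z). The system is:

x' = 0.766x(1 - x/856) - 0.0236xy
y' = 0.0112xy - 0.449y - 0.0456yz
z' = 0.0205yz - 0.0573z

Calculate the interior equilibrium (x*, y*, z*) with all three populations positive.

From dz/dt = 0: 0.0205y* = 0.0573, so y* = 2.8.
From dx/dt = 0: 0.766(1 - x*/856) = 0.0236·2.8, giving x* = 856·(1 - 0.0861) = 782.
From dy/dt = 0: 0.0112·782 - 0.449 = 0.0456z*, so z* = 8.31/0.0456 = 182.

x* ≈ 782, y* ≈ 2.8, z* ≈ 182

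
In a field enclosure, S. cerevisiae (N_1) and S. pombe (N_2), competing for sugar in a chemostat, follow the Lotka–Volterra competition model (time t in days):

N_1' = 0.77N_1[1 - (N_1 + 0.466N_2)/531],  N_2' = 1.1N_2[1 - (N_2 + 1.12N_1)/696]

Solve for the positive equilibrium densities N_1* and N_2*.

N_1* ≈ 432, N_2* ≈ 212

Setting both brackets to zero gives the nullclines N_1 + 0.466N_2 = 531 and 1.12N_1 + N_2 = 696.
Substituting N_2 = 696 - 1.12N_1 into the first: N_1(1 - 0.466·1.12) = 531 - 0.466·696.
So N_1* = 207/0.478 = 432, and then N_2* = 696 - 1.12·432 = 212.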